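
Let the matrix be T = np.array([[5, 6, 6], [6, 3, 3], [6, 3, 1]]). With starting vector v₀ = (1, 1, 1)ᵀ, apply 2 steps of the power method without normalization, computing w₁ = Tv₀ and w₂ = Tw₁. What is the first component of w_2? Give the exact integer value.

w1 = Tv₀ = (17, 12, 10)
w2 = Tw1 = (217, 168, 148)
The requested component of w2 is 217.

217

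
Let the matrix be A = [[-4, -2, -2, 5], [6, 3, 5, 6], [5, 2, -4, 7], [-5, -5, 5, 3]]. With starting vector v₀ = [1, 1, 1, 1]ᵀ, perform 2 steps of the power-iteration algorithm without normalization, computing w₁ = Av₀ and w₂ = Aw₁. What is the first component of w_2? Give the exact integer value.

w1 = Av₀ = ((-4)·1 + (-2)·1 + (-2)·1 + 5·1; 6·1 + 3·1 + 5·1 + 6·1; 5·1 + 2·1 + (-4)·1 + 7·1; (-5)·1 + (-5)·1 + 5·1 + 3·1) = (-3, 20, 10, -2)
w2 = Aw1 = ((-4)·(-3) + (-2)·20 + (-2)·10 + 5·(-2); 6·(-3) + 3·20 + 5·10 + 6·(-2); 5·(-3) + 2·20 + (-4)·10 + 7·(-2); (-5)·(-3) + (-5)·20 + 5·10 + 3·(-2)) = (-58, 80, -29, -41)
The requested component of w2 is -58.

-58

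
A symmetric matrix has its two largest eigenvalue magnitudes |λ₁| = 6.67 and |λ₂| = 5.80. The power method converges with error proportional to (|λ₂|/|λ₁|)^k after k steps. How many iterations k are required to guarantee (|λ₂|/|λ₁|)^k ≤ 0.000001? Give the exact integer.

|λ₂/λ₁| = 5.80/6.67 = 0.86957
Need k ≥ ln(0.000001) / ln(0.86957) = -13.8155 / -0.1398 ≈ 98.850
Smallest integer k satisfying the bound: 99

99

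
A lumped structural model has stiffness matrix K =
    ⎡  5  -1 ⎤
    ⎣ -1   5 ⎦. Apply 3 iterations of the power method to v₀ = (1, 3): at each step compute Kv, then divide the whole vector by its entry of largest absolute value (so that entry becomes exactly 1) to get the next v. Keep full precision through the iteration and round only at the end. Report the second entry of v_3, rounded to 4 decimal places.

1.0000

Kv0 = (2.00000, 14.00000); divide by 14.00000 → v1 = (0.14286, 1.00000)
Kv1 = (-0.28571, 4.85714); divide by 4.85714 → v2 = (-0.05882, 1.00000)
Kv2 = (-1.29412, 5.05882); divide by 5.05882 → v3 = (-0.25581, 1.00000)
Requested entry of v3: 344/344 = 1.0000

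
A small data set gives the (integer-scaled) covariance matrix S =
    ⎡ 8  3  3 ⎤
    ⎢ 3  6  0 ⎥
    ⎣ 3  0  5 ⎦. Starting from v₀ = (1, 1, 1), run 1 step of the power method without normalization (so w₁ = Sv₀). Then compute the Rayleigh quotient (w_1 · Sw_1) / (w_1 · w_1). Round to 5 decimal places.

w1 = Sv₀ = (8·1 + 3·1 + 3·1; 3·1 + 6·1 + 0·1; 3·1 + 0·1 + 5·1) = (14, 9, 8)
Sw1 = (163, 96, 82)
w1·Sw1 = 14·163 + 9·96 + 8·82 = 3802; w1·w1 = 14·14 + 9·9 + 8·8 = 341
λ ≈ 3802/341 = 11.14956

11.14956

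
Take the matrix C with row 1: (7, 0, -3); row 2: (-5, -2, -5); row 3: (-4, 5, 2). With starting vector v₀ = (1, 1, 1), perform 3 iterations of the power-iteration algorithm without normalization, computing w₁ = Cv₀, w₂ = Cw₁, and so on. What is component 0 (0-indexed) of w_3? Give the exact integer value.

343

w1 = Cv₀ = (7·1 + 0·1 + (-3)·1; (-5)·1 + (-2)·1 + (-5)·1; (-4)·1 + 5·1 + 2·1) = (4, -12, 3)
w2 = Cw1 = (7·4 + 0·(-12) + (-3)·3; (-5)·4 + (-2)·(-12) + (-5)·3; (-4)·4 + 5·(-12) + 2·3) = (19, -11, -70)
w3 = Cw2 = (343, 277, -271)
The requested component of w3 is 343.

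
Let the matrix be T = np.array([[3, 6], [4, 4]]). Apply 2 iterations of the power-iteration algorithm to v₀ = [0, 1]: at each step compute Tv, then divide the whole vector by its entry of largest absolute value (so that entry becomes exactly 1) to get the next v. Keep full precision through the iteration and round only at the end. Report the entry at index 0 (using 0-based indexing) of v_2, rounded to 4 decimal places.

1.0000

Tv0 = (6.00000, 4.00000); divide by 6.00000 → v1 = (1.00000, 0.66667)
Tv1 = (7.00000, 6.66667); divide by 7.00000 → v2 = (1.00000, 0.95238)
Requested entry of v2: 42/42 = 1.0000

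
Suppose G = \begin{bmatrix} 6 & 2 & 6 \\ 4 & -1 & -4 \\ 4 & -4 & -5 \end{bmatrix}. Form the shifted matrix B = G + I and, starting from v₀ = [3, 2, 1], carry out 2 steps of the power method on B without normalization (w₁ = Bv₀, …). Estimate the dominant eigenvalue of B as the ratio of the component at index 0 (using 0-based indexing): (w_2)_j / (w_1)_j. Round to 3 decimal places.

B = G + I has rows (7, 2, 6); (4, 0, -4); (4, -4, -4)
w1 = Bv₀ = (31, 8, 0)
w2 = Bw1 = (233, 124, 92)
Ratio: 233/31 = 7.516

7.516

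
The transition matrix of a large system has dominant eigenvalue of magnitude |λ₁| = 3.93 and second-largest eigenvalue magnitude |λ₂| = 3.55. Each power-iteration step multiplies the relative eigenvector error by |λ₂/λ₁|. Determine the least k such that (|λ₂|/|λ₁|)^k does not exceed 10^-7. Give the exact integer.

159

|λ₂/λ₁| = 3.55/3.93 = 0.90331
Need k ≥ ln(10^-7) / ln(0.90331) = -16.1181 / -0.1017 ≈ 158.499
Smallest integer k satisfying the bound: 159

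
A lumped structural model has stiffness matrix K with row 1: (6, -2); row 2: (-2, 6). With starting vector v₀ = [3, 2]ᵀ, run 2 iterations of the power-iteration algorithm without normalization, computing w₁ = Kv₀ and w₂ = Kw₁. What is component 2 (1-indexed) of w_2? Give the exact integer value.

8

w1 = Kv₀ = (14, 6)
w2 = Kw1 = (72, 8)
The requested component of w2 is 8.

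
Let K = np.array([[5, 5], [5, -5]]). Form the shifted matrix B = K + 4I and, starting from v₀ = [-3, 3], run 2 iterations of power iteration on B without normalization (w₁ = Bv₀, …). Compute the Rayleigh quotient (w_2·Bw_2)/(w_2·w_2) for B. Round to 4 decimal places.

B = K + 4I has rows (9, 5); (5, -1)
w1 = Bv₀ = (-12, -18)
w2 = Bw1 = (-198, -42)
Bw2 = (-1992, -948)
w2·Bw2 = 434232; w2·w2 = 40968; μ ≈ 434232/40968 = 10.5993

μ ≈ 10.5993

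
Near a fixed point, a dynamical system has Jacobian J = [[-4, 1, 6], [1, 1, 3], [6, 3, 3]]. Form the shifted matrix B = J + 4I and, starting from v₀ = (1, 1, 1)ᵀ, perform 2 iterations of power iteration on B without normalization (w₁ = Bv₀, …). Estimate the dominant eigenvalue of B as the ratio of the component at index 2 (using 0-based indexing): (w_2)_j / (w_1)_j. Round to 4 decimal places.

B = J + 4I has rows (0, 1, 6); (1, 5, 3); (6, 3, 7)
w1 = Bv₀ = (0·1 + 1·1 + 6·1; 1·1 + 5·1 + 3·1; 6·1 + 3·1 + 7·1) = (7, 9, 16)
w2 = Bw1 = (0·7 + 1·9 + 6·16; 1·7 + 5·9 + 3·16; 6·7 + 3·9 + 7·16) = (105, 100, 181)
Ratio: 181/16 = 11.3125

11.3125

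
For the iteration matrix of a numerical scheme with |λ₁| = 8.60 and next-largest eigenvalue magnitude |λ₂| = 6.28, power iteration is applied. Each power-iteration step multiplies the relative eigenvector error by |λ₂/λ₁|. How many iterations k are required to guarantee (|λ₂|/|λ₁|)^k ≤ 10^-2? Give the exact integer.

15

|λ₂/λ₁| = 6.28/8.60 = 0.73023
Need k ≥ ln(10^-2) / ln(0.73023) = -4.6052 / -0.3144 ≈ 14.648
Smallest integer k satisfying the bound: 15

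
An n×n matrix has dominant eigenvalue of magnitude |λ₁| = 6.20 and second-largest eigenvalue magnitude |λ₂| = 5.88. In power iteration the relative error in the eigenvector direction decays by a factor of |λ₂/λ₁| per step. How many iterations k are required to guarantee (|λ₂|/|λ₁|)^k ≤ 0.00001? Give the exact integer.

218

|λ₂/λ₁| = 5.88/6.20 = 0.94839
Need k ≥ ln(0.00001) / ln(0.94839) = -11.5129 / -0.0530 ≈ 217.256
Smallest integer k satisfying the bound: 218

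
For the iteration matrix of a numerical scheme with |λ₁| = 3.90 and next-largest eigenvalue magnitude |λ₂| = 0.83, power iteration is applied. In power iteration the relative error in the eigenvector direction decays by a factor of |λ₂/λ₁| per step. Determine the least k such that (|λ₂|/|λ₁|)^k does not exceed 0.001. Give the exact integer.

|λ₂/λ₁| = 0.83/3.90 = 0.21282
Need k ≥ ln(0.001) / ln(0.21282) = -6.9078 / -1.5473 ≈ 4.464
Smallest integer k satisfying the bound: 5

5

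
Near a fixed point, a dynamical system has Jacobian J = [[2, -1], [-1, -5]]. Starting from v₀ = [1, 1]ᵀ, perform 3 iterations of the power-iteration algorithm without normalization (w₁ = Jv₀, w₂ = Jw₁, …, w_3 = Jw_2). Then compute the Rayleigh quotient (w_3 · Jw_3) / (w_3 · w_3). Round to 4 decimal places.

w1 = Jv₀ = (2·1 + (-1)·1; (-1)·1 + (-5)·1) = (1, -6)
w2 = Jw1 = (2·1 + (-1)·(-6); (-1)·1 + (-5)·(-6)) = (8, 29)
w3 = Jw2 = (-13, -153)
Jw3 = (127, 778)
w3·Jw3 = (-13)·127 + (-153)·778 = -120685; w3·w3 = (-13)·(-13) + (-153)·(-153) = 23578
λ ≈ -120685/23578 = -5.1185

-5.1185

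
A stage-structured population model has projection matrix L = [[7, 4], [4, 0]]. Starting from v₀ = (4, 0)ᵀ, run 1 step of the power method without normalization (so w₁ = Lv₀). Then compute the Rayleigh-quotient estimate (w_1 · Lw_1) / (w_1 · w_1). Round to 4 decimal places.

w1 = Lv₀ = (7·4 + 4·0; 4·4 + 0·0) = (28, 16)
Lw1 = (260, 112)
w1·Lw1 = 28·260 + 16·112 = 9072; w1·w1 = 28·28 + 16·16 = 1040
λ ≈ 9072/1040 = 8.7231

λ ≈ 8.7231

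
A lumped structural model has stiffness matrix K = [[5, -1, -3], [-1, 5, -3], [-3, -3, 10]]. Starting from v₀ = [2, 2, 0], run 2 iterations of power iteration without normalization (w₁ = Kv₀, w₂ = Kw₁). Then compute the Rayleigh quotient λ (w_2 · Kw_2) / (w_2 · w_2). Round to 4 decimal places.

w1 = Kv₀ = (5·2 + (-1)·2 + (-3)·0; (-1)·2 + 5·2 + (-3)·0; (-3)·2 + (-3)·2 + 10·0) = (8, 8, -12)
w2 = Kw1 = (5·8 + (-1)·8 + (-3)·(-12); (-1)·8 + 5·8 + (-3)·(-12); (-3)·8 + (-3)·8 + 10·(-12)) = (68, 68, -168)
Kw2 = (776, 776, -2088)
w2·Kw2 = 68·776 + 68·776 + (-168)·(-2088) = 456320; w2·w2 = 68·68 + 68·68 + (-168)·(-168) = 37472
λ ≈ 456320/37472 = 12.1776

12.1776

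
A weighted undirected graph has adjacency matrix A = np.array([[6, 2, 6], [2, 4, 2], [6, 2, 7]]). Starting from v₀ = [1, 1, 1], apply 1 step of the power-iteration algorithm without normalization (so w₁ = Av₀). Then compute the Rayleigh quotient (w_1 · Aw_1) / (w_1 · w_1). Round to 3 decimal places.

w1 = Av₀ = (14, 8, 15)
Aw1 = (190, 90, 205)
w1·Aw1 = 14·190 + 8·90 + 15·205 = 6455; w1·w1 = 14·14 + 8·8 + 15·15 = 485
λ ≈ 6455/485 = 13.309

13.309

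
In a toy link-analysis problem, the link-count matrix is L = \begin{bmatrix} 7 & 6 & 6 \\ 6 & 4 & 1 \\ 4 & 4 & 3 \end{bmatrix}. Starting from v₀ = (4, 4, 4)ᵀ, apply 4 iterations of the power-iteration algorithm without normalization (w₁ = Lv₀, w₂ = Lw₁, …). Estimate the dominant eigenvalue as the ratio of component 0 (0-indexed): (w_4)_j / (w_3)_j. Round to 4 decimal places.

w1 = Lv₀ = (76, 44, 44)
w2 = Lw1 = (1060, 676, 612)
w3 = Lw2 = (15148, 9676, 8780)
w4 = Lw3 = (216772, 138372, 125636)
Ratio at component: 216772 / 15148 = 14.3103

14.3103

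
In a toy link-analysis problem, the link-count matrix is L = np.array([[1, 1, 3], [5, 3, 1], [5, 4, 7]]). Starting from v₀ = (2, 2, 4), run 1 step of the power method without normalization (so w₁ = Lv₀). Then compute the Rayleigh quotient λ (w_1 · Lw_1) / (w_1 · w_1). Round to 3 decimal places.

λ ≈ 10.345

w1 = Lv₀ = (16, 20, 46)
Lw1 = (174, 186, 482)
w1·Lw1 = 16·174 + 20·186 + 46·482 = 28676; w1·w1 = 16·16 + 20·20 + 46·46 = 2772
λ ≈ 28676/2772 = 10.345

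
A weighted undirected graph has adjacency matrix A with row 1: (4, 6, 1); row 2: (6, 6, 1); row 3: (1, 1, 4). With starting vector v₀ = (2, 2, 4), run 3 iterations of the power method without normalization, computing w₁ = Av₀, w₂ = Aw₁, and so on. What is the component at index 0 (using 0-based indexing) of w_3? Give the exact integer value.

3260

w1 = Av₀ = (24, 28, 20)
w2 = Aw1 = (284, 332, 132)
w3 = Aw2 = (3260, 3828, 1144)
The requested component of w3 is 3260.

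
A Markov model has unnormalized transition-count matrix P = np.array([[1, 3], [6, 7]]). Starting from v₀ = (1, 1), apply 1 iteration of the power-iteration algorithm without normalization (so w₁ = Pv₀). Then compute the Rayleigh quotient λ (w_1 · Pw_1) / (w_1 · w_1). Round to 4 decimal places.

9.0108

w1 = Pv₀ = (4, 13)
Pw1 = (43, 115)
w1·Pw1 = 4·43 + 13·115 = 1667; w1·w1 = 4·4 + 13·13 = 185
λ ≈ 1667/185 = 9.0108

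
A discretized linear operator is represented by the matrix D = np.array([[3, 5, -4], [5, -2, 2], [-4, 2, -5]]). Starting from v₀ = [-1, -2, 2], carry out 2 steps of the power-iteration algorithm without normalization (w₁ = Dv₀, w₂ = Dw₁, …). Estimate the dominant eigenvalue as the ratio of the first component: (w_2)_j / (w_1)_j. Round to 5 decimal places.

w1 = Dv₀ = (3·(-1) + 5·(-2) + (-4)·2; 5·(-1) + (-2)·(-2) + 2·2; (-4)·(-1) + 2·(-2) + (-5)·2) = (-21, 3, -10)
w2 = Dw1 = (3·(-21) + 5·3 + (-4)·(-10); 5·(-21) + (-2)·3 + 2·(-10); (-4)·(-21) + 2·3 + (-5)·(-10)) = (-8, -131, 140)
Ratio at component: -8 / -21 = 0.38095

λ ≈ 0.38095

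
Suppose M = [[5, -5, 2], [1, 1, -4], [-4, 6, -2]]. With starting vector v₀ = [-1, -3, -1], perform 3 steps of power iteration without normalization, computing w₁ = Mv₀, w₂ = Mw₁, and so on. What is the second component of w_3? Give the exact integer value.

104

w1 = Mv₀ = (8, 0, -12)
w2 = Mw1 = (16, 56, -8)
w3 = Mw2 = (-216, 104, 288)
The requested component of w3 is 104.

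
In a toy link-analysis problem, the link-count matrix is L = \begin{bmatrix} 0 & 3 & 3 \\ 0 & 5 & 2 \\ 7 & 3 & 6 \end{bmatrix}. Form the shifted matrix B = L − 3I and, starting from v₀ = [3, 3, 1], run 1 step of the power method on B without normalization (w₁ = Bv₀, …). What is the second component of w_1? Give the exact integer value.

B = L − 3I has rows (-3, 3, 3); (0, 2, 2); (7, 3, 3)
w1 = Bv₀ = (3, 8, 33)
Requested component of w1: 8

8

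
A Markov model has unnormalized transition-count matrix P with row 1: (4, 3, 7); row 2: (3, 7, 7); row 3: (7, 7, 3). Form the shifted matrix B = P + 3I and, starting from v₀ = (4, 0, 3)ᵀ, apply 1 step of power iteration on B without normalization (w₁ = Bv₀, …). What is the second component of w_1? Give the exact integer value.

33

B = P + 3I has rows (7, 3, 7); (3, 10, 7); (7, 7, 6)
w1 = Bv₀ = (7·4 + 3·0 + 7·3; 3·4 + 10·0 + 7·3; 7·4 + 7·0 + 6·3) = (49, 33, 46)
Requested component of w1: 33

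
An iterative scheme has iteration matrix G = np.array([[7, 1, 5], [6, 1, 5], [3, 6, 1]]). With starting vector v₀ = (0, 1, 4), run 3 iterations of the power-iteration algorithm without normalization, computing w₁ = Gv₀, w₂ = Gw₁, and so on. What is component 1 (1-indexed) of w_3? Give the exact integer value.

w1 = Gv₀ = (7·0 + 1·1 + 5·4; 6·0 + 1·1 + 5·4; 3·0 + 6·1 + 1·4) = (21, 21, 10)
w2 = Gw1 = (7·21 + 1·21 + 5·10; 6·21 + 1·21 + 5·10; 3·21 + 6·21 + 1·10) = (218, 197, 199)
w3 = Gw2 = (2718, 2500, 2035)
The requested component of w3 is 2718.

2718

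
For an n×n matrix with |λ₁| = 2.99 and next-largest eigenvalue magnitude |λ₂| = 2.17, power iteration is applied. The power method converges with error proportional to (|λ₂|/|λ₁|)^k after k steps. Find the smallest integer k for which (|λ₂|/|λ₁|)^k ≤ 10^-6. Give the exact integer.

|λ₂/λ₁| = 2.17/2.99 = 0.72575
Need k ≥ ln(10^-6) / ln(0.72575) = -13.8155 / -0.3205 ≈ 43.100
Smallest integer k satisfying the bound: 44

44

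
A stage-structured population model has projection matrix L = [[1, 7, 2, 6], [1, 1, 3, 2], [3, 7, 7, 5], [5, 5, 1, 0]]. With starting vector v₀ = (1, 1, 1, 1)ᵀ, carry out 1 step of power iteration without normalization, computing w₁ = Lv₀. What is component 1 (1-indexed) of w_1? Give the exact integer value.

16

w1 = Lv₀ = (1·1 + 7·1 + 2·1 + 6·1; 1·1 + 1·1 + 3·1 + 2·1; 3·1 + 7·1 + 7·1 + 5·1; 5·1 + 5·1 + 1·1 + 0·1) = (16, 7, 22, 11)
The requested component of w1 is 16.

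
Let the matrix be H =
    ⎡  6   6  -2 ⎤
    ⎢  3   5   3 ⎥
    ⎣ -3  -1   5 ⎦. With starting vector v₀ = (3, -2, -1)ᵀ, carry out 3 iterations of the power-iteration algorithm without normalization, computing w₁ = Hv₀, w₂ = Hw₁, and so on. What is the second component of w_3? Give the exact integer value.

-256

w1 = Hv₀ = (6·3 + 6·(-2) + (-2)·(-1); 3·3 + 5·(-2) + 3·(-1); (-3)·3 + (-1)·(-2) + 5·(-1)) = (8, -4, -12)
w2 = Hw1 = (6·8 + 6·(-4) + (-2)·(-12); 3·8 + 5·(-4) + 3·(-12); (-3)·8 + (-1)·(-4) + 5·(-12)) = (48, -32, -80)
w3 = Hw2 = (256, -256, -512)
The requested component of w3 is -256.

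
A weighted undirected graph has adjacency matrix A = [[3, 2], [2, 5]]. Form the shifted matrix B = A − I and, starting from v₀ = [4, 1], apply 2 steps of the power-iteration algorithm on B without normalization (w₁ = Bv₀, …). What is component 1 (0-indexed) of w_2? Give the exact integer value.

B = A − I has rows (2, 2); (2, 4)
w1 = Bv₀ = (10, 12)
w2 = Bw1 = (44, 68)
Requested component of w2: 68

68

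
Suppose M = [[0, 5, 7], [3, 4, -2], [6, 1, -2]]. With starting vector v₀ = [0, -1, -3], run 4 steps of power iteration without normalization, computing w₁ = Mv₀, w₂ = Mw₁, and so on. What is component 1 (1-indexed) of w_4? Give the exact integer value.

w1 = Mv₀ = (0·0 + 5·(-1) + 7·(-3); 3·0 + 4·(-1) + (-2)·(-3); 6·0 + 1·(-1) + (-2)·(-3)) = (-26, 2, 5)
w2 = Mw1 = (0·(-26) + 5·2 + 7·5; 3·(-26) + 4·2 + (-2)·5; 6·(-26) + 1·2 + (-2)·5) = (45, -80, -164)
w3 = Mw2 = (-1548, 143, 518)
w4 = Mw3 = (4341, -5108, -10181)
The requested component of w4 is 4341.

4341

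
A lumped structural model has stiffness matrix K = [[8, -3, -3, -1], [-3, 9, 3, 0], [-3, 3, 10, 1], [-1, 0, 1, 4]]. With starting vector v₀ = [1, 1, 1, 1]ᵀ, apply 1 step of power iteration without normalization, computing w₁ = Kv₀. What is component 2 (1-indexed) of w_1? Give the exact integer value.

w1 = Kv₀ = (1, 9, 11, 4)
The requested component of w1 is 9.

9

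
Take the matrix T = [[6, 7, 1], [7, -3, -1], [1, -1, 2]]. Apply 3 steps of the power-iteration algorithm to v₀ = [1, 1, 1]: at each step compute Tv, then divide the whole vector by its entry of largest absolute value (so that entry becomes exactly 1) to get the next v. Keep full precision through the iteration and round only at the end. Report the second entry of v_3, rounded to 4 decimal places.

0.3736

Tv0 = (14.00000, 3.00000, 2.00000); divide by 14.00000 → v1 = (1.00000, 0.21429, 0.14286)
Tv1 = (7.64286, 6.21429, 1.07143); divide by 7.64286 → v2 = (1.00000, 0.81308, 0.14019)
Tv2 = (11.83178, 4.42056, 0.46729); divide by 11.83178 → v3 = (1.00000, 0.37362, 0.03949)
Requested entry of v3: 473/1266 = 0.3736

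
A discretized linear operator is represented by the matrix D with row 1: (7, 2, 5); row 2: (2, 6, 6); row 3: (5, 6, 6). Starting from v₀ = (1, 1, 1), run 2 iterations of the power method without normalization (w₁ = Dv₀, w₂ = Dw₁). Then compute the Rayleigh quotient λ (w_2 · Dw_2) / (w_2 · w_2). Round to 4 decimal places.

15.1285

w1 = Dv₀ = (14, 14, 17)
w2 = Dw1 = (211, 214, 256)
Dw2 = (3185, 3242, 3875)
w2·Dw2 = 211·3185 + 214·3242 + 256·3875 = 2357823; w2·w2 = 211·211 + 214·214 + 256·256 = 155853
λ ≈ 2357823/155853 = 15.1285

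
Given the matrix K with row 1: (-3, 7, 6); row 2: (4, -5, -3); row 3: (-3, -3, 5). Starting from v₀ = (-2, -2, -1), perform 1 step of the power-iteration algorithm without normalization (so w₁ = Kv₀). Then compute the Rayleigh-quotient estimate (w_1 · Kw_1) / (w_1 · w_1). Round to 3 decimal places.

w1 = Kv₀ = ((-3)·(-2) + 7·(-2) + 6·(-1); 4·(-2) + (-5)·(-2) + (-3)·(-1); (-3)·(-2) + (-3)·(-2) + 5·(-1)) = (-14, 5, 7)
Kw1 = (119, -102, 62)
w1·Kw1 = (-14)·119 + 5·(-102) + 7·62 = -1742; w1·w1 = (-14)·(-14) + 5·5 + 7·7 = 270
λ ≈ -1742/270 = -6.452

λ ≈ -6.452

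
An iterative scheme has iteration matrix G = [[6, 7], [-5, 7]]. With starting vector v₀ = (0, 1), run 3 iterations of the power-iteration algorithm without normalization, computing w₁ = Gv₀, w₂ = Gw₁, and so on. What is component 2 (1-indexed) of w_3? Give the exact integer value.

w1 = Gv₀ = (7, 7)
w2 = Gw1 = (91, 14)
w3 = Gw2 = (644, -357)
The requested component of w3 is -357.

-357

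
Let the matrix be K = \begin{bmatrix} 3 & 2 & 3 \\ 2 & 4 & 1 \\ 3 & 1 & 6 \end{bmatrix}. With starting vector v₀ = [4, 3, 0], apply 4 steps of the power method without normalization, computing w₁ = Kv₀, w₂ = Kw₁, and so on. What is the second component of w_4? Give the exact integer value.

7738

w1 = Kv₀ = (18, 20, 15)
w2 = Kw1 = (139, 131, 164)
w3 = Kw2 = (1171, 966, 1532)
w4 = Kw3 = (10041, 7738, 13671)
The requested component of w4 is 7738.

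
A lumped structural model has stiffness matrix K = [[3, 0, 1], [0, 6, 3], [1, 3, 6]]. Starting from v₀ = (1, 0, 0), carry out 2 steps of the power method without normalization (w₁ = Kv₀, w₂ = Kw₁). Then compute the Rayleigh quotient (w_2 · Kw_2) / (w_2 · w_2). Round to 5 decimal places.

λ ≈ 6.22105

w1 = Kv₀ = (3·1 + 0·0 + 1·0; 0·1 + 6·0 + 3·0; 1·1 + 3·0 + 6·0) = (3, 0, 1)
w2 = Kw1 = (3·3 + 0·0 + 1·1; 0·3 + 6·0 + 3·1; 1·3 + 3·0 + 6·1) = (10, 3, 9)
Kw2 = (39, 45, 73)
w2·Kw2 = 10·39 + 3·45 + 9·73 = 1182; w2·w2 = 10·10 + 3·3 + 9·9 = 190
λ ≈ 1182/190 = 6.22105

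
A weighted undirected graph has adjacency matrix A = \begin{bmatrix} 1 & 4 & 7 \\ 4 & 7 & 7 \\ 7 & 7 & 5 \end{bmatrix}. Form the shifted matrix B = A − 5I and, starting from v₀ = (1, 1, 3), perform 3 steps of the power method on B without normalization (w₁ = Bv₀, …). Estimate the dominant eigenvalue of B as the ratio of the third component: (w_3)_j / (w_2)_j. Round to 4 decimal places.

7.4583

B = A − 5I has rows (-4, 4, 7); (4, 2, 7); (7, 7, 0)
w1 = Bv₀ = ((-4)·1 + 4·1 + 7·3; 4·1 + 2·1 + 7·3; 7·1 + 7·1 + 0·3) = (21, 27, 14)
w2 = Bw1 = ((-4)·21 + 4·27 + 7·14; 4·21 + 2·27 + 7·14; 7·21 + 7·27 + 0·14) = (122, 236, 336)
w3 = Bw2 = (2808, 3312, 2506)
Ratio: 2506/336 = 7.4583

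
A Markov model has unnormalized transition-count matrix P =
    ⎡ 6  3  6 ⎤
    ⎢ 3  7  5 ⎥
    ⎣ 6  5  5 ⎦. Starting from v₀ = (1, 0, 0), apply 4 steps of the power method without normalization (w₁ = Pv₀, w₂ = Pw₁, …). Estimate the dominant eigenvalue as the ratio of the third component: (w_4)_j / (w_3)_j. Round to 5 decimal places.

λ ≈ 15.29854

w1 = Pv₀ = (6·1 + 3·0 + 6·0; 3·1 + 7·0 + 5·0; 6·1 + 5·0 + 5·0) = (6, 3, 6)
w2 = Pw1 = (6·6 + 3·3 + 6·6; 3·6 + 7·3 + 5·6; 6·6 + 5·3 + 5·6) = (81, 69, 81)
w3 = Pw2 = (1179, 1131, 1236)
w4 = Pw3 = (17883, 17634, 18909)
Ratio at component: 18909 / 1236 = 15.29854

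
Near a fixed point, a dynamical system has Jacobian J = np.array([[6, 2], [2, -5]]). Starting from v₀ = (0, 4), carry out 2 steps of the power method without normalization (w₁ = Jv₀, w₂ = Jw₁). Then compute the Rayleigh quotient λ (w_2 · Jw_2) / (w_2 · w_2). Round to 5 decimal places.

w1 = Jv₀ = (6·0 + 2·4; 2·0 + (-5)·4) = (8, -20)
w2 = Jw1 = (6·8 + 2·(-20); 2·8 + (-5)·(-20)) = (8, 116)
Jw2 = (280, -564)
w2·Jw2 = 8·280 + 116·(-564) = -63184; w2·w2 = 8·8 + 116·116 = 13520
λ ≈ -63184/13520 = -4.67337

λ ≈ -4.67337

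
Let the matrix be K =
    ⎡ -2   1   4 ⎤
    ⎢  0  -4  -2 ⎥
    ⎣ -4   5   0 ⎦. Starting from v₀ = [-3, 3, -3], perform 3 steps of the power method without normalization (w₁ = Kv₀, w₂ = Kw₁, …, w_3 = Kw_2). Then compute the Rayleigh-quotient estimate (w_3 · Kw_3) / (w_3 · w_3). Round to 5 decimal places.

w1 = Kv₀ = (-3, -6, 27)
w2 = Kw1 = (108, -30, -18)
w3 = Kw2 = (-318, 156, -582)
Kw3 = (-1536, 540, 2052)
w3·Kw3 = (-318)·(-1536) + 156·540 + (-582)·2052 = -621576; w3·w3 = (-318)·(-318) + 156·156 + (-582)·(-582) = 464184
λ ≈ -621576/464184 = -1.33907

λ ≈ -1.33907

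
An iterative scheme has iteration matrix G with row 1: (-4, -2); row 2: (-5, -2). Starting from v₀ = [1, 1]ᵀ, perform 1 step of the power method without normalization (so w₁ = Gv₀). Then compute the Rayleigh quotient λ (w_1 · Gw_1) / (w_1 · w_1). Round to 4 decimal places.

-6.3059

w1 = Gv₀ = (-6, -7)
Gw1 = (38, 44)
w1·Gw1 = (-6)·38 + (-7)·44 = -536; w1·w1 = (-6)·(-6) + (-7)·(-7) = 85
λ ≈ -536/85 = -6.3059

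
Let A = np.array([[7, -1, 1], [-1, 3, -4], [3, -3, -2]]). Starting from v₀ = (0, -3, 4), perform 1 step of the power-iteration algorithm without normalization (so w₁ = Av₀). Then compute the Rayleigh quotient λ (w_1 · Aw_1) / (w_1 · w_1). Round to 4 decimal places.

λ ≈ 4.1022

w1 = Av₀ = (7, -25, 1)
Aw1 = (75, -86, 94)
w1·Aw1 = 7·75 + (-25)·(-86) + 1·94 = 2769; w1·w1 = 7·7 + (-25)·(-25) + 1·1 = 675
λ ≈ 2769/675 = 4.1022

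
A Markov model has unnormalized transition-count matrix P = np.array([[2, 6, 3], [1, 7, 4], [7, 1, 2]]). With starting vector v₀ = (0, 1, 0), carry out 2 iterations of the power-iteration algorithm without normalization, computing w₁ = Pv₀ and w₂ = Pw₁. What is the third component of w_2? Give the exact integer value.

w1 = Pv₀ = (2·0 + 6·1 + 3·0; 1·0 + 7·1 + 4·0; 7·0 + 1·1 + 2·0) = (6, 7, 1)
w2 = Pw1 = (2·6 + 6·7 + 3·1; 1·6 + 7·7 + 4·1; 7·6 + 1·7 + 2·1) = (57, 59, 51)
The requested component of w2 is 51.

51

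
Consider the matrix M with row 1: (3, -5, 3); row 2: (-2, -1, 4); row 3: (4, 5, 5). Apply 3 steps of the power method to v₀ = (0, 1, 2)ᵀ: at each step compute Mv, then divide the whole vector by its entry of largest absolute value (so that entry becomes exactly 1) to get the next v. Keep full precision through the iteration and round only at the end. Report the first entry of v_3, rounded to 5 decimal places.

0.14367

Mv0 = (1.000000, 7.000000, 15.000000); divide by 15.000000 → v1 = (0.066667, 0.466667, 1.000000)
Mv1 = (0.866667, 3.400000, 7.600000); divide by 7.600000 → v2 = (0.114035, 0.447368, 1.000000)
Mv2 = (1.105263, 3.324561, 7.692982); divide by 7.692982 → v3 = (0.143672, 0.432155, 1.000000)
Requested entry of v3: 126/877 = 0.14367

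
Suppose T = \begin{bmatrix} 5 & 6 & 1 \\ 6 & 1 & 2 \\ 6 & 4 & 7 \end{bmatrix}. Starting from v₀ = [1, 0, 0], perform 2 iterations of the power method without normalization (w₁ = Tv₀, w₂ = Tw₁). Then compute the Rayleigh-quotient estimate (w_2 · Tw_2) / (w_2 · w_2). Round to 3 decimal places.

12.526

w1 = Tv₀ = (5·1 + 6·0 + 1·0; 6·1 + 1·0 + 2·0; 6·1 + 4·0 + 7·0) = (5, 6, 6)
w2 = Tw1 = (5·5 + 6·6 + 1·6; 6·5 + 1·6 + 2·6; 6·5 + 4·6 + 7·6) = (67, 48, 96)
Tw2 = (719, 642, 1266)
w2·Tw2 = 67·719 + 48·642 + 96·1266 = 200525; w2·w2 = 67·67 + 48·48 + 96·96 = 16009
λ ≈ 200525/16009 = 12.526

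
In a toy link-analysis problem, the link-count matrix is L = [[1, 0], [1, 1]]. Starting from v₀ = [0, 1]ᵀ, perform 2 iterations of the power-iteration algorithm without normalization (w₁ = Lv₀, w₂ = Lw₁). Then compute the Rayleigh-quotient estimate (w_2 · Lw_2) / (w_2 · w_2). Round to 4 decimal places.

w1 = Lv₀ = (0, 1)
w2 = Lw1 = (0, 1)
Lw2 = (0, 1)
w2·Lw2 = 0·0 + 1·1 = 1; w2·w2 = 0·0 + 1·1 = 1
λ ≈ 1/1 = 1.0000

1.0000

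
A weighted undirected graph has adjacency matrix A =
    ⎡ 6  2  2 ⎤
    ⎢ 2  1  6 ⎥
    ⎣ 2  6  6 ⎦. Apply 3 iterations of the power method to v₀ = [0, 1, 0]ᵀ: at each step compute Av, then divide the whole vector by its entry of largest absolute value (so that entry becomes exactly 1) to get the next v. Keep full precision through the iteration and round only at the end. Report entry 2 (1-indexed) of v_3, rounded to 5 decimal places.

0.64286

Av0 = (2.000000, 1.000000, 6.000000); divide by 6.000000 → v1 = (0.333333, 0.166667, 1.000000)
Av1 = (4.333333, 6.833333, 7.666667); divide by 7.666667 → v2 = (0.565217, 0.891304, 1.000000)
Av2 = (7.173913, 8.021739, 12.478261); divide by 12.478261 → v3 = (0.574913, 0.642857, 1.000000)
Requested entry of v3: 369/574 = 0.64286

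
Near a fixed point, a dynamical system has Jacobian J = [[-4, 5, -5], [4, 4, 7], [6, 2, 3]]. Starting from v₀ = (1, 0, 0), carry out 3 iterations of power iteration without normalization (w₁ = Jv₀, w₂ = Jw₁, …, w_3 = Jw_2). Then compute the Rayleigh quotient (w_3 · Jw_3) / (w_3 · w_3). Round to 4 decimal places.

w1 = Jv₀ = ((-4)·1 + 5·0 + (-5)·0; 4·1 + 4·0 + 7·0; 6·1 + 2·0 + 3·0) = (-4, 4, 6)
w2 = Jw1 = ((-4)·(-4) + 5·4 + (-5)·6; 4·(-4) + 4·4 + 7·6; 6·(-4) + 2·4 + 3·6) = (6, 42, 2)
w3 = Jw2 = (176, 206, 126)
Jw3 = (-304, 2410, 1846)
w3·Jw3 = 176·(-304) + 206·2410 + 126·1846 = 675552; w3·w3 = 176·176 + 206·206 + 126·126 = 89288
λ ≈ 675552/89288 = 7.5660

λ ≈ 7.5660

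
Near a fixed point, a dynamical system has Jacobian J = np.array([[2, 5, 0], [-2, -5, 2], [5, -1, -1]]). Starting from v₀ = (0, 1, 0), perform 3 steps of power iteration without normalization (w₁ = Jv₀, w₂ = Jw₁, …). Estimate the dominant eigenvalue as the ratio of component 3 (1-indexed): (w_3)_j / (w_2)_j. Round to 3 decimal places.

w1 = Jv₀ = (5, -5, -1)
w2 = Jw1 = (-15, 13, 31)
w3 = Jw2 = (35, 27, -119)
Ratio at component: -119 / 31 = -3.839

λ ≈ -3.839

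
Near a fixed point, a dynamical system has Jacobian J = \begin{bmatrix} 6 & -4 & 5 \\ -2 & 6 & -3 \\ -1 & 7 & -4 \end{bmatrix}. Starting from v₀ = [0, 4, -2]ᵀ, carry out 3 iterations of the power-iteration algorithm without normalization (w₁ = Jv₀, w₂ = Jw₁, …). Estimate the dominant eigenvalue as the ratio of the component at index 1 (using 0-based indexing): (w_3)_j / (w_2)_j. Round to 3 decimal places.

w1 = Jv₀ = (6·0 + (-4)·4 + 5·(-2); (-2)·0 + 6·4 + (-3)·(-2); (-1)·0 + 7·4 + (-4)·(-2)) = (-26, 30, 36)
w2 = Jw1 = (6·(-26) + (-4)·30 + 5·36; (-2)·(-26) + 6·30 + (-3)·36; (-1)·(-26) + 7·30 + (-4)·36) = (-96, 124, 92)
w3 = Jw2 = (-612, 660, 596)
Ratio at component: 660 / 124 = 5.323

λ ≈ 5.323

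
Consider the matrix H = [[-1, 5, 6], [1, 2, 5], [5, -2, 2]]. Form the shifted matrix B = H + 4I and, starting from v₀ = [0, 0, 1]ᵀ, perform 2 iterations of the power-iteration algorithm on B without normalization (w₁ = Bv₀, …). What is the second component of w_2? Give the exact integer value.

66

B = H + 4I has rows (3, 5, 6); (1, 6, 5); (5, -2, 6)
w1 = Bv₀ = (3·0 + 5·0 + 6·1; 1·0 + 6·0 + 5·1; 5·0 + (-2)·0 + 6·1) = (6, 5, 6)
w2 = Bw1 = (3·6 + 5·5 + 6·6; 1·6 + 6·5 + 5·6; 5·6 + (-2)·5 + 6·6) = (79, 66, 56)
Requested component of w2: 66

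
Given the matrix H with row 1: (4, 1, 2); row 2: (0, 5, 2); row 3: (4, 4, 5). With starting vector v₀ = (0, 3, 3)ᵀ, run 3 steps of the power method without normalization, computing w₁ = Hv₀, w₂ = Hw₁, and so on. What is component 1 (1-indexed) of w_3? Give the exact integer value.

w1 = Hv₀ = (4·0 + 1·3 + 2·3; 0·0 + 5·3 + 2·3; 4·0 + 4·3 + 5·3) = (9, 21, 27)
w2 = Hw1 = (4·9 + 1·21 + 2·27; 0·9 + 5·21 + 2·27; 4·9 + 4·21 + 5·27) = (111, 159, 255)
w3 = Hw2 = (1113, 1305, 2355)
The requested component of w3 is 1113.

1113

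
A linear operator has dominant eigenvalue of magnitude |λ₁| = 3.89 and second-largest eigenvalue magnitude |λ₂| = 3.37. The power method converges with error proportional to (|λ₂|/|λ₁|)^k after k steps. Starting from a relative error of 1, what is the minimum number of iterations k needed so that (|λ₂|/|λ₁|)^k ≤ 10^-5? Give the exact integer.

81

|λ₂/λ₁| = 3.37/3.89 = 0.86632
Need k ≥ ln(10^-5) / ln(0.86632) = -11.5129 / -0.1435 ≈ 80.231
Smallest integer k satisfying the bound: 81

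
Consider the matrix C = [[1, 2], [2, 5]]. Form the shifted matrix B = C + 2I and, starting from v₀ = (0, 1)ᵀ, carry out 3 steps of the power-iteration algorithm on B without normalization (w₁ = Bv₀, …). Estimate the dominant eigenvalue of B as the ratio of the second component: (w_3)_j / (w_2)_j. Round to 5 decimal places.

B = C + 2I has rows (3, 2); (2, 7)
w1 = Bv₀ = (3·0 + 2·1; 2·0 + 7·1) = (2, 7)
w2 = Bw1 = (3·2 + 2·7; 2·2 + 7·7) = (20, 53)
w3 = Bw2 = (166, 411)
Ratio: 411/53 = 7.75472

μ ≈ 7.75472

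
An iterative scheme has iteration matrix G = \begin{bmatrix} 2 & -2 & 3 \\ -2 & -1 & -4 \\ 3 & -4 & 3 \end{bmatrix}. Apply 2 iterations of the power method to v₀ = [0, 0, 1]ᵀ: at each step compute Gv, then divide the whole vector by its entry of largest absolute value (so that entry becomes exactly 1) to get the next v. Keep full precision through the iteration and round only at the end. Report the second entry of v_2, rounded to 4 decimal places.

Gv0 = (3.00000, -4.00000, 3.00000); divide by -4.00000 → v1 = (-0.75000, 1.00000, -0.75000)
Gv1 = (-5.75000, 3.50000, -8.50000); divide by -8.50000 → v2 = (0.67647, -0.41176, 1.00000)
Requested entry of v2: -14/34 = -0.4118

-0.4118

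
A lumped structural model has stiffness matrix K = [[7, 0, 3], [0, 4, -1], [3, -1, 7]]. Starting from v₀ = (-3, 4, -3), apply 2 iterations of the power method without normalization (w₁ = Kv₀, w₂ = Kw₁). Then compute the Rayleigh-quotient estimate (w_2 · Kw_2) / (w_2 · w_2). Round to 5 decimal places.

w1 = Kv₀ = (-30, 19, -34)
w2 = Kw1 = (-312, 110, -347)
Kw2 = (-3225, 787, -3475)
w2·Kw2 = (-312)·(-3225) + 110·787 + (-347)·(-3475) = 2298595; w2·w2 = (-312)·(-312) + 110·110 + (-347)·(-347) = 229853
λ ≈ 2298595/229853 = 10.00028

λ ≈ 10.00028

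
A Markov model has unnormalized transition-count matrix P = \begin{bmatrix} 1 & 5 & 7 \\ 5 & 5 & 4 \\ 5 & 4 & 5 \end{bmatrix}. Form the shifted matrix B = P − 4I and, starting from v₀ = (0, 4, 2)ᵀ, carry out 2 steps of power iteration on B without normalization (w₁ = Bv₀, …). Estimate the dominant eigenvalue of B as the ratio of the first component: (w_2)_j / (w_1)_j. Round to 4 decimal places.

μ ≈ 2.4706

B = P − 4I has rows (-3, 5, 7); (5, 1, 4); (5, 4, 1)
w1 = Bv₀ = ((-3)·0 + 5·4 + 7·2; 5·0 + 1·4 + 4·2; 5·0 + 4·4 + 1·2) = (34, 12, 18)
w2 = Bw1 = ((-3)·34 + 5·12 + 7·18; 5·34 + 1·12 + 4·18; 5·34 + 4·12 + 1·18) = (84, 254, 236)
Ratio: 84/34 = 2.4706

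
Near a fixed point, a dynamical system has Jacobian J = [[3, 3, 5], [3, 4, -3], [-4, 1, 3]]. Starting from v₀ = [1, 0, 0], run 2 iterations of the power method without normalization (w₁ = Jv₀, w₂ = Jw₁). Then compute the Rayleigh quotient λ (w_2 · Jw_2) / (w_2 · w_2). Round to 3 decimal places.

λ ≈ 4.383

w1 = Jv₀ = (3·1 + 3·0 + 5·0; 3·1 + 4·0 + (-3)·0; (-4)·1 + 1·0 + 3·0) = (3, 3, -4)
w2 = Jw1 = (3·3 + 3·3 + 5·(-4); 3·3 + 4·3 + (-3)·(-4); (-4)·3 + 1·3 + 3·(-4)) = (-2, 33, -21)
Jw2 = (-12, 189, -22)
w2·Jw2 = (-2)·(-12) + 33·189 + (-21)·(-22) = 6723; w2·w2 = (-2)·(-2) + 33·33 + (-21)·(-21) = 1534
λ ≈ 6723/1534 = 4.383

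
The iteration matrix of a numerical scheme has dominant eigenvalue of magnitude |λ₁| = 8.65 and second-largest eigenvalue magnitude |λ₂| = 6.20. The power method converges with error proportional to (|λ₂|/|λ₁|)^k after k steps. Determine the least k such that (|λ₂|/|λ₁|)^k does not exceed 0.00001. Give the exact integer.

|λ₂/λ₁| = 6.20/8.65 = 0.71676
Need k ≥ ln(0.00001) / ln(0.71676) = -11.5129 / -0.3330 ≈ 34.572
Smallest integer k satisfying the bound: 35

35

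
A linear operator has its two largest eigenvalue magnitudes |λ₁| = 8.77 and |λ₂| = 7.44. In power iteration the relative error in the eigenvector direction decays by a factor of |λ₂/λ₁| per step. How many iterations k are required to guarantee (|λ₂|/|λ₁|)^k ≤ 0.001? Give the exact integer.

43

|λ₂/λ₁| = 7.44/8.77 = 0.84835
Need k ≥ ln(0.001) / ln(0.84835) = -6.9078 / -0.1645 ≈ 42.001
Smallest integer k satisfying the bound: 43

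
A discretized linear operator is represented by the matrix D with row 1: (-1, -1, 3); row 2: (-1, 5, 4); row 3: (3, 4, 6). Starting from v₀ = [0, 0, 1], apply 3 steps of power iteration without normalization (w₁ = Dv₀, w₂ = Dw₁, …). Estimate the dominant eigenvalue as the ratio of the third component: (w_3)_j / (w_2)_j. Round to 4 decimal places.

9.2295

w1 = Dv₀ = (3, 4, 6)
w2 = Dw1 = (11, 41, 61)
w3 = Dw2 = (131, 438, 563)
Ratio at component: 563 / 61 = 9.2295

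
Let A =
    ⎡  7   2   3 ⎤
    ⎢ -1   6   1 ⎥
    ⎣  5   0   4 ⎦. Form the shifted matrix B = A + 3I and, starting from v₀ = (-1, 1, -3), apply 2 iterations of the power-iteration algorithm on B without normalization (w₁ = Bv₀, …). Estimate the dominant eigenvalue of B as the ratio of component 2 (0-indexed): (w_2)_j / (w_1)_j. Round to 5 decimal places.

B = A + 3I has rows (10, 2, 3); (-1, 9, 1); (5, 0, 7)
w1 = Bv₀ = (-17, 7, -26)
w2 = Bw1 = (-234, 54, -267)
Ratio: -267/-26 = 10.26923

10.26923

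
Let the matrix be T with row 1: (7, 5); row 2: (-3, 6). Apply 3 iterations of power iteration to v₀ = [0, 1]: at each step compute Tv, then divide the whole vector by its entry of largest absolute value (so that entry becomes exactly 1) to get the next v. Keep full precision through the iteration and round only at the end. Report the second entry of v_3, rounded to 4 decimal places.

-0.1232

Tv0 = (5.00000, 6.00000); divide by 6.00000 → v1 = (0.83333, 1.00000)
Tv1 = (10.83333, 3.50000); divide by 10.83333 → v2 = (1.00000, 0.32308)
Tv2 = (8.61538, -1.06154); divide by 8.61538 → v3 = (1.00000, -0.12321)
Requested entry of v3: -69/560 = -0.1232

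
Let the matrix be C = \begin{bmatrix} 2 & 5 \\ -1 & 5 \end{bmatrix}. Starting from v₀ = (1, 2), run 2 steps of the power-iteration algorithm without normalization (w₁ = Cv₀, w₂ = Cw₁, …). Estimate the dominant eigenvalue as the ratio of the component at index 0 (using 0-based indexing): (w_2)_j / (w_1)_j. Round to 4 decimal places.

w1 = Cv₀ = (2·1 + 5·2; (-1)·1 + 5·2) = (12, 9)
w2 = Cw1 = (2·12 + 5·9; (-1)·12 + 5·9) = (69, 33)
Ratio at component: 69 / 12 = 5.7500

5.7500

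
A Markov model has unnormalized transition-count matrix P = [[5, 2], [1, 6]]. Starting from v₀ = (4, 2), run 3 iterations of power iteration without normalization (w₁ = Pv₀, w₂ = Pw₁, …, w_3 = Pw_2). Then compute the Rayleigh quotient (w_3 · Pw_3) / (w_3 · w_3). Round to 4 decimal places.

λ ≈ 6.9180

w1 = Pv₀ = (5·4 + 2·2; 1·4 + 6·2) = (24, 16)
w2 = Pw1 = (5·24 + 2·16; 1·24 + 6·16) = (152, 120)
w3 = Pw2 = (1000, 872)
Pw3 = (6744, 6232)
w3·Pw3 = 1000·6744 + 872·6232 = 12178304; w3·w3 = 1000·1000 + 872·872 = 1760384
λ ≈ 12178304/1760384 = 6.9180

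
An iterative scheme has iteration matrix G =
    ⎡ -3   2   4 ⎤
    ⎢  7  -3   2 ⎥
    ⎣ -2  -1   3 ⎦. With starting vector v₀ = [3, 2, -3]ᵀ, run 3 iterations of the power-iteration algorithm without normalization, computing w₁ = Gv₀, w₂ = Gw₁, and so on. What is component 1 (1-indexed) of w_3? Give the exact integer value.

-467

w1 = Gv₀ = ((-3)·3 + 2·2 + 4·(-3); 7·3 + (-3)·2 + 2·(-3); (-2)·3 + (-1)·2 + 3·(-3)) = (-17, 9, -17)
w2 = Gw1 = ((-3)·(-17) + 2·9 + 4·(-17); 7·(-17) + (-3)·9 + 2·(-17); (-2)·(-17) + (-1)·9 + 3·(-17)) = (1, -180, -26)
w3 = Gw2 = (-467, 495, 100)
The requested component of w3 is -467.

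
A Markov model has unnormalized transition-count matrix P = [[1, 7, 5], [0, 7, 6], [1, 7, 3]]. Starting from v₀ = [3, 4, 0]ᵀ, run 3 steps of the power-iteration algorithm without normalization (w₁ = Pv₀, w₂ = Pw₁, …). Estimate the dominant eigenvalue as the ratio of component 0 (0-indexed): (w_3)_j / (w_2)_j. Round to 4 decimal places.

λ ≈ 12.1885

w1 = Pv₀ = (31, 28, 31)
w2 = Pw1 = (382, 382, 320)
w3 = Pw2 = (4656, 4594, 4016)
Ratio at component: 4656 / 382 = 12.1885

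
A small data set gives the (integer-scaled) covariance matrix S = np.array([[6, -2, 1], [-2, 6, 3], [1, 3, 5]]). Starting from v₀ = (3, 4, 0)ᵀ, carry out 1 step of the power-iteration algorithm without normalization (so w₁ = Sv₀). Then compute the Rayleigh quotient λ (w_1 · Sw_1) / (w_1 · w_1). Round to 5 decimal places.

w1 = Sv₀ = (6·3 + (-2)·4 + 1·0; (-2)·3 + 6·4 + 3·0; 1·3 + 3·4 + 5·0) = (10, 18, 15)
Sw1 = (39, 133, 139)
w1·Sw1 = 10·39 + 18·133 + 15·139 = 4869; w1·w1 = 10·10 + 18·18 + 15·15 = 649
λ ≈ 4869/649 = 7.50231

λ ≈ 7.50231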